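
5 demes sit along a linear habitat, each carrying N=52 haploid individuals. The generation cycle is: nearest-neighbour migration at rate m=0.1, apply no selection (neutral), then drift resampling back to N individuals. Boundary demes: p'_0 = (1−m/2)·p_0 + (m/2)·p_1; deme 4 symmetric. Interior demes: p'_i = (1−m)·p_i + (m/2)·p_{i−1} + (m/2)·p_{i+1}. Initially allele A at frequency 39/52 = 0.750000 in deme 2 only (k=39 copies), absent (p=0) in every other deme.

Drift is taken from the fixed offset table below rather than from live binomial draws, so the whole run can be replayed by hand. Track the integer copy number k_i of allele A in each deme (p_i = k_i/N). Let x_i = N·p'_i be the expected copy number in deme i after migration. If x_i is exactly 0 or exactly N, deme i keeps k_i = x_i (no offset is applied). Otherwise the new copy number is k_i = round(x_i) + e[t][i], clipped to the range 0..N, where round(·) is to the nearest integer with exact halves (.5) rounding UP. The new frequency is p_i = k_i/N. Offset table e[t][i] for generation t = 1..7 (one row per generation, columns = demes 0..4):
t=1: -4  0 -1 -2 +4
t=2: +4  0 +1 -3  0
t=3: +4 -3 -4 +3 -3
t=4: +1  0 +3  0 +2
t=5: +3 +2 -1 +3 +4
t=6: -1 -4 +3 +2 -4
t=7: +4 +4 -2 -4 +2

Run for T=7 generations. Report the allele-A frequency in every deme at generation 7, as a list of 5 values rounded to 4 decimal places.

t=0: k=[0 0 39 0 0]
t=1: x=[0.0000 1.9500 35.1000 1.9500 0.0000] k=[0 2 34 0 0]
t=2: x=[0.1000 3.5000 30.7000 1.7000 0.0000] k=[4 4 32 0 0]
t=3: x=[4.0000 5.4000 29.0000 1.6000 0.0000] k=[8 2 25 5 0]
t=4: x=[7.7000 3.4500 22.8500 5.7500 0.2500] k=[9 3 26 6 2]
t=5: x=[8.7000 4.4500 23.8500 6.8000 2.2000] k=[12 6 23 10 6]
t=6: x=[11.7000 7.1500 21.5000 10.4500 6.2000] k=[11 3 25 12 2]
t=7: x=[10.6000 4.5000 23.2500 12.1500 2.5000] k=[15 9 21 8 5]

[0.2885, 0.1731, 0.4038, 0.1538, 0.0962]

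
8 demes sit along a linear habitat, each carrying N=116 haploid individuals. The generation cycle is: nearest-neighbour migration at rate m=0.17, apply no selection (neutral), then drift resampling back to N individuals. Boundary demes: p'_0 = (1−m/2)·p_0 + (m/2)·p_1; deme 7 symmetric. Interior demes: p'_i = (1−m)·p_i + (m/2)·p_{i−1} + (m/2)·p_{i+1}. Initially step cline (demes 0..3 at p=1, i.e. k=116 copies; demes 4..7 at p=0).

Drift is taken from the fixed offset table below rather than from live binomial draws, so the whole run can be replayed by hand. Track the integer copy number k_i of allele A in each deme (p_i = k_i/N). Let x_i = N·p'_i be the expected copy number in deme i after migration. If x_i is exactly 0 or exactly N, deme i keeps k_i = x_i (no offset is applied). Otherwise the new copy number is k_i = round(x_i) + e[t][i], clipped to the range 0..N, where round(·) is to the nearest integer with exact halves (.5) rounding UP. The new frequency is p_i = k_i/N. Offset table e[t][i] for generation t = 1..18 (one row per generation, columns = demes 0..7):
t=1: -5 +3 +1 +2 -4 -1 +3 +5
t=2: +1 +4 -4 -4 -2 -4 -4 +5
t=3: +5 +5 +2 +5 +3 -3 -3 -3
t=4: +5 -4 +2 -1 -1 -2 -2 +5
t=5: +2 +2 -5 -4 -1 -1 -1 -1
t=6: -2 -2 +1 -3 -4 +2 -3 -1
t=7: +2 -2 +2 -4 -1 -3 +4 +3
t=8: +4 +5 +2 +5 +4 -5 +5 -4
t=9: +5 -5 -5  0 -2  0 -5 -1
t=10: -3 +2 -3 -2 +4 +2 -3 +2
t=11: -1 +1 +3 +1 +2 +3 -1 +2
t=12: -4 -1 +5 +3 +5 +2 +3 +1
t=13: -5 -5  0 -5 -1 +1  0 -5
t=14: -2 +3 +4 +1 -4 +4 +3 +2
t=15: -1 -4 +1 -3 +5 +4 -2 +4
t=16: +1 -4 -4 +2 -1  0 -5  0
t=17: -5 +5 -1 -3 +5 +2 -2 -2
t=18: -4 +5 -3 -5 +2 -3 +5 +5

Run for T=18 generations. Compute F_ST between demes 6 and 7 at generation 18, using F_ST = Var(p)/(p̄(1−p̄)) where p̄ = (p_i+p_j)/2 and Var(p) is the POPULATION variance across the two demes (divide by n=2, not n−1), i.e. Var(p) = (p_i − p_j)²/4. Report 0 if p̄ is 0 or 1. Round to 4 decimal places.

t=0: k=[116 116 116 116 0 0 0 0]
t=1: x=[116.0000 116.0000 116.0000 106.1400 9.8600 0.0000 0.0000 0.0000] k=[116 116 116 108 6 0 0 0]
t=2: x=[116.0000 116.0000 115.3200 100.0100 14.1600 0.5100 0.0000 0.0000] k=[116 116 111 96 12 0 0 0]
t=3: x=[116.0000 115.5750 110.1500 90.1350 18.1200 1.0200 0.0000 0.0000] k=[116 116 112 95 21 0 0 0]
t=4: x=[116.0000 115.6600 110.8950 90.1550 25.5050 1.7850 0.0000 0.0000] k=[116 112 113 89 25 0 0 0]
t=5: x=[115.6600 112.4250 110.8750 85.6000 28.3150 2.1250 0.0000 0.0000] k=[116 114 106 82 27 1 0 0]
t=6: x=[115.8300 113.4900 104.6400 79.3650 29.4650 3.1250 0.0850 0.0000] k=[114 111 106 76 25 5 0 0]
t=7: x=[113.7450 110.8300 103.8750 74.2150 27.6350 6.2750 0.4250 0.0000] k=[116 109 106 70 27 3 4 0]
t=8: x=[115.4050 109.3400 103.1950 69.4050 28.6150 5.1250 3.5750 0.3400] k=[116 114 105 74 33 0 9 0]
t=9: x=[115.8300 113.4050 103.1300 73.1500 33.6800 3.5700 7.4700 0.7650] k=[116 108 98 73 32 4 2 0]
t=10: x=[115.3200 107.8300 96.7250 71.6400 33.1050 6.2100 2.0000 0.1700] k=[112 110 94 70 37 8 0 2]
t=11: x=[111.8300 108.8100 93.3200 69.2350 37.3400 9.7850 0.8500 1.8300] k=[111 110 96 70 39 13 0 4]
t=12: x=[110.9150 108.8950 94.9800 69.5750 39.4250 14.1050 1.4450 3.6600] k=[107 108 100 73 44 16 4 5]
t=13: x=[107.0850 107.2350 98.3850 72.8300 44.0850 17.3600 5.1050 4.9150] k=[102 102 98 68 43 18 5 0]
t=14: x=[102.0000 101.6600 95.7900 68.4250 43.0000 19.0200 5.6800 0.4250] k=[100 105 100 69 39 23 9 2]
t=15: x=[100.4250 104.1500 97.7900 69.0850 40.1900 23.1700 9.5950 2.5950] k=[99 100 99 66 45 27 8 7]
t=16: x=[99.0850 99.8300 96.2800 67.0200 45.2550 26.9150 9.5300 7.0850] k=[100 96 92 69 44 27 5 7]
t=17: x=[99.6600 96.0000 90.3850 68.8300 44.6800 26.5750 7.0400 6.8300] k=[95 101 89 66 50 29 5 5]
t=18: x=[95.5100 99.4700 88.0650 66.5950 49.5750 28.7450 7.0400 5.0000] k=[92 104 85 62 52 26 12 10]

0.0009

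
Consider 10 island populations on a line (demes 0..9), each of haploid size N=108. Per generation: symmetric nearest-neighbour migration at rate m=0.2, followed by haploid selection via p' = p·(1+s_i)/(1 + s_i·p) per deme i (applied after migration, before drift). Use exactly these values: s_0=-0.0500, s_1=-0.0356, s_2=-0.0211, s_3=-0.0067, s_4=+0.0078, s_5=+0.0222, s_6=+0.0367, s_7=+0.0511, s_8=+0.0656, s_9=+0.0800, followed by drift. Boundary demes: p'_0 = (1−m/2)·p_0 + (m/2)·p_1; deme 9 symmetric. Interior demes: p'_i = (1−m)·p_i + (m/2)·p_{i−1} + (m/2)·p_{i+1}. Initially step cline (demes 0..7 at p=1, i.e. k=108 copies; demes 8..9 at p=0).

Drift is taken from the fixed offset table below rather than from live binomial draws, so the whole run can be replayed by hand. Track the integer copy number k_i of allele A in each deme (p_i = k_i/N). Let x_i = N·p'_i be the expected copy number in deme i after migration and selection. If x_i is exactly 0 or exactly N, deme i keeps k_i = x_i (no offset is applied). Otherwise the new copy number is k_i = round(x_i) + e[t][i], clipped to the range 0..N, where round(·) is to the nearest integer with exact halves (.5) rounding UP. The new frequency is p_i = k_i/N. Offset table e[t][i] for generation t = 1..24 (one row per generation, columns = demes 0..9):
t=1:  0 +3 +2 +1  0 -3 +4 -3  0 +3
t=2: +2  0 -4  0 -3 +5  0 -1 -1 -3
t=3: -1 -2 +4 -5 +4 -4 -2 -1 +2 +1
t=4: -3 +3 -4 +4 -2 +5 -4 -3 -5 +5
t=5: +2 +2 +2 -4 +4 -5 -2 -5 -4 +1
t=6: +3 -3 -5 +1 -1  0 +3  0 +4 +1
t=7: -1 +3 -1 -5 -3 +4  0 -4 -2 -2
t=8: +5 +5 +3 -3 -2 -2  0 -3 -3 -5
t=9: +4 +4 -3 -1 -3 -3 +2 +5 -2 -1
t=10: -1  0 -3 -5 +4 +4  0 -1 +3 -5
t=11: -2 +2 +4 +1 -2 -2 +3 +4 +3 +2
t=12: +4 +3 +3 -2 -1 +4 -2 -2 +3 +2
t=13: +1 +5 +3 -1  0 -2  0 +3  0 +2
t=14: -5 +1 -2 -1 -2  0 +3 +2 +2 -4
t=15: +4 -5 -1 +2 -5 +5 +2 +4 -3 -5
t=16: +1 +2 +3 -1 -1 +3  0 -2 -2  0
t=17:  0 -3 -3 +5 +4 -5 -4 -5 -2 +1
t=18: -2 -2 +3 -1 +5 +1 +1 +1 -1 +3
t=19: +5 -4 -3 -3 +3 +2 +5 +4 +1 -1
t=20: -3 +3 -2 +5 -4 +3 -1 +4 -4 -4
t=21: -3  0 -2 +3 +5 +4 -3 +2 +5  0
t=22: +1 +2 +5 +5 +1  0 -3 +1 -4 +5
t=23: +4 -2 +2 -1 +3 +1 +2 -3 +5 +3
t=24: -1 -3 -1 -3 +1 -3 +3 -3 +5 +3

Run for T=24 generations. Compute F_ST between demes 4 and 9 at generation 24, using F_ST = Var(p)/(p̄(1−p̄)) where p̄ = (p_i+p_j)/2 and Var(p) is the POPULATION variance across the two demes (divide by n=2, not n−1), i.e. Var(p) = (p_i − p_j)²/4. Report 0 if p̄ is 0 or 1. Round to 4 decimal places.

t=0: k=[108 108 108 108 108 108 108 108 0 0]
t=1: x=[108.0000 108.0000 108.0000 108.0000 108.0000 108.0000 108.0000 97.6749 11.4335 0.0000] k=[108 108 108 108 108 108 108 95 11 0]
t=2: x=[108.0000 108.0000 108.0000 108.0000 108.0000 108.0000 106.7455 88.7026 19.2861 1.1870] k=[108 108 108 108 108 108 107 88 18 0]
t=3: x=[108.0000 108.0000 108.0000 108.0000 108.0000 107.9022 105.2966 83.8474 24.3784 1.9414] k=[108 108 108 108 108 104 103 83 26 3]
t=4: x=[108.0000 108.0000 108.0000 108.0000 107.6031 104.3777 101.3292 80.3379 30.7790 5.7016] k=[108 108 108 108 106 108 97 77 26 11]
t=5: x=[108.0000 108.0000 108.0000 107.7987 106.4122 106.7279 96.4763 75.0520 30.9847 13.3761] k=[108 108 108 104 108 102 94 70 27 14]
t=6: x=[108.0000 108.0000 107.5914 104.7791 107.0077 101.9271 92.8749 69.3455 31.3959 16.3388] k=[108 108 103 106 106 102 96 69 35 17]
t=7: x=[108.0000 107.4816 103.7131 105.6848 105.6182 101.9271 94.3360 69.5428 38.1528 20.0251] k=[108 108 103 101 103 106 94 66 36 18]
t=8: x=[108.0000 107.4816 103.2032 101.3582 103.1362 104.5736 92.8749 67.0742 38.7644 21.0749] k=[108 108 106 98 101 103 93 64 36 16]
t=9: x=[108.0000 107.7926 105.3453 99.0449 100.9514 101.9271 91.6075 65.3922 38.3567 19.1842] k=[108 108 102 98 98 99 94 70 36 18]
t=10: x=[108.0000 107.3780 102.0818 98.3410 98.1696 98.5903 92.5825 70.2330 39.1719 21.0749] k=[108 107 99 93 102 103 93 69 42 16]
t=11: x=[107.8947 106.2383 99.0261 94.4204 101.2493 102.0251 92.0951 69.9372 43.7432 19.8150] k=[106 108 103 95 99 100 95 74 47 22]
t=12: x=[106.1069 107.2743 102.5915 96.1292 98.7658 99.5722 93.8491 74.5613 48.8945 25.9884] k=[108 108 106 94 98 104 92 73 52 28]
t=13: x=[108.0000 107.7926 104.9372 95.5260 98.2690 102.3193 91.8025 73.9721 53.4142 32.1090] k=[108 108 108 95 98 100 92 77 53 34]
t=14: x=[108.0000 108.0000 106.6723 96.5313 97.9709 99.1795 91.8025 77.2087 55.2153 37.7677] k=[108 108 105 96 96 99 95 79 57 34]
t=15: x=[108.0000 107.6890 104.3250 96.8329 96.3808 98.4921 94.2386 79.4587 58.6071 38.1775] k=[108 103 103 99 91 103 96 83 56 33]
t=16: x=[107.4738 103.3411 102.4895 98.5421 93.1001 101.2405 95.7956 82.5814 58.1091 37.1525] k=[108 105 105 98 92 104 96 81 56 37]
t=17: x=[107.6843 105.2029 104.2230 98.0394 93.8955 102.1232 95.6984 81.0212 58.3084 40.8353] k=[108 102 101 103 98 97 92 76 56 42]
t=18: x=[107.3686 102.3077 101.1647 102.2636 98.4677 96.8220 91.4124 76.7189 58.3084 45.4121] k=[105 100 104 101 103 98 92 78 57 48]
t=19: x=[104.3221 100.6557 103.2032 101.4588 102.3418 98.0992 91.7050 78.3832 59.9004 50.9659] k=[108 97 100 98 105 100 97 82 61 50]
t=20: x=[106.8427 98.0782 99.3315 98.8438 103.8313 100.3574 96.1846 82.3865 63.6695 53.1752] k=[104 101 97 104 100 103 95 86 60 49]
t=21: x=[103.4831 100.6557 97.9066 102.8672 100.7527 102.0251 95.3093 85.2090 63.1745 52.1718] k=[100 101 96 106 106 106 92 87 68 52]
t=22: x=[99.7161 100.1399 97.2961 104.9803 106.0152 104.6716 93.3621 86.4719 69.8814 55.6774] k=[101 102 102 108 107 105 90 87 66 61]
t=23: x=[100.7612 101.6880 102.4895 107.2953 106.9084 103.7897 91.7050 86.0835 69.1934 63.5260] k=[105 100 104 106 108 105 94 83 74 67]
t=24: x=[104.3221 100.6557 103.7131 105.9868 107.5039 104.2797 94.4334 84.1393 75.6577 69.6245] k=[103 98 103 103 108 101 97 81 81 73]

0.1934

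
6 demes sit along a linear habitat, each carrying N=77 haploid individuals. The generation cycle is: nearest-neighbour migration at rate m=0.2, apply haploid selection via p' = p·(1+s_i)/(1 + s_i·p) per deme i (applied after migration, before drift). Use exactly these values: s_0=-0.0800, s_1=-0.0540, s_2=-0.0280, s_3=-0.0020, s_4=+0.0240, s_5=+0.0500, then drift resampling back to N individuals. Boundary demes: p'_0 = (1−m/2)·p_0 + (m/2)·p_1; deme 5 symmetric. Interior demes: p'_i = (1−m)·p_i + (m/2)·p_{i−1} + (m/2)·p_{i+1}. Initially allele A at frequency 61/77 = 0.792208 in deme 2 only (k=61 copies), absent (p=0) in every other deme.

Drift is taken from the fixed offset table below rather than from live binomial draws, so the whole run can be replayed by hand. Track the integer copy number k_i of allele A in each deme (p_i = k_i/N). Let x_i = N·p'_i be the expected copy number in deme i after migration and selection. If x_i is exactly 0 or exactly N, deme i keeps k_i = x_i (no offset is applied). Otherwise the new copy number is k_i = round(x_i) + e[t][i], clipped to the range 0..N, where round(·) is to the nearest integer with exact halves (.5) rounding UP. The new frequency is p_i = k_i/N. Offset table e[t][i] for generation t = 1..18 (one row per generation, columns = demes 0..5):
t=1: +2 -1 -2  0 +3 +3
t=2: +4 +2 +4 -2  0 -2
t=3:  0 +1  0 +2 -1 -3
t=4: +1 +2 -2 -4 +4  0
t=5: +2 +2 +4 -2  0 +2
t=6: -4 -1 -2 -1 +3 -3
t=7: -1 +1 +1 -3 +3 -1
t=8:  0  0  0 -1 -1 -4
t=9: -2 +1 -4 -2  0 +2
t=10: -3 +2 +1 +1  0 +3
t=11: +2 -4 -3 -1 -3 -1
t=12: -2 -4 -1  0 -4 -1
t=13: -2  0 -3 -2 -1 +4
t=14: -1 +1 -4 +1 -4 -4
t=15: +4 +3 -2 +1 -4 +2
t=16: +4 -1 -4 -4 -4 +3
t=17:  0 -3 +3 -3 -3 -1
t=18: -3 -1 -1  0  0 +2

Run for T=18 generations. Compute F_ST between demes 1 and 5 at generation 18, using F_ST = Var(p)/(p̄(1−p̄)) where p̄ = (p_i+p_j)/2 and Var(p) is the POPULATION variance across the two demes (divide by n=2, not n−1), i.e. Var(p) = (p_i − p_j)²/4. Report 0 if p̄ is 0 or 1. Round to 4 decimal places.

0.0515

t=0: k=[0 0 61 0 0 0]
t=1: x=[0.0000 5.7954 48.2905 6.0888 0.0000 0.0000] k=[0 5 46 6 0 0]
t=2: x=[0.4602 8.1850 37.3536 9.3835 0.6143 0.0000] k=[4 10 41 7 1 0]
t=3: x=[4.2523 11.9296 33.9600 9.7829 1.5353 0.1050] k=[4 13 34 12 1 0]
t=4: x=[4.5311 13.5683 29.1836 13.0783 2.0467 0.1050] k=[6 16 27 9 6 0]
t=5: x=[6.4872 15.4045 23.6323 10.4819 5.8264 0.6298] k=[8 17 28 8 6 3]
t=6: x=[8.2644 16.4699 24.4239 9.7829 6.0305 3.4576] k=[4 15 22 9 9 0]
t=7: x=[4.7170 13.9545 19.5824 10.2822 8.2735 0.9444] k=[4 15 21 7 11 0]
t=8: x=[4.7170 13.8579 18.5965 8.7844 9.6993 1.1542] k=[5 14 19 8 9 0]
t=9: x=[5.4615 12.9895 17.0205 9.1838 8.1716 0.9444] k=[3 14 13 7 8 3]
t=10: x=[3.7881 12.2185 12.2055 7.6861 7.5602 3.6667] k=[1 14 13 9 8 7]
t=11: x=[2.1211 12.0259 12.4017 9.2836 8.1716 7.4208] k=[4 8 9 8 5 6]
t=12: x=[4.0666 7.3237 8.5811 7.7860 5.5203 6.1714] k=[2 3 8 8 2 5]
t=13: x=[1.9362 3.2241 7.3099 7.3866 2.9669 4.9200] k=[0 3 4 5 2 9]
t=14: x=[0.2761 2.6540 3.8937 4.5913 3.0691 8.6683] k=[0 4 0 6 0 5]
t=15: x=[0.3682 3.0340 0.9724 4.7910 1.1260 4.7112] k=[4 6 0 6 0 7]
t=16: x=[3.8809 4.9372 1.1669 4.7910 1.3307 6.5880] k=[8 4 0 1 0 10]
t=17: x=[7.0476 3.7946 0.4861 0.7984 1.1260 9.3951] k=[7 1 3 0 0 8]
t=18: x=[5.9274 1.7050 2.4322 0.2994 0.8190 7.5248] k=[3 1 1 0 1 10]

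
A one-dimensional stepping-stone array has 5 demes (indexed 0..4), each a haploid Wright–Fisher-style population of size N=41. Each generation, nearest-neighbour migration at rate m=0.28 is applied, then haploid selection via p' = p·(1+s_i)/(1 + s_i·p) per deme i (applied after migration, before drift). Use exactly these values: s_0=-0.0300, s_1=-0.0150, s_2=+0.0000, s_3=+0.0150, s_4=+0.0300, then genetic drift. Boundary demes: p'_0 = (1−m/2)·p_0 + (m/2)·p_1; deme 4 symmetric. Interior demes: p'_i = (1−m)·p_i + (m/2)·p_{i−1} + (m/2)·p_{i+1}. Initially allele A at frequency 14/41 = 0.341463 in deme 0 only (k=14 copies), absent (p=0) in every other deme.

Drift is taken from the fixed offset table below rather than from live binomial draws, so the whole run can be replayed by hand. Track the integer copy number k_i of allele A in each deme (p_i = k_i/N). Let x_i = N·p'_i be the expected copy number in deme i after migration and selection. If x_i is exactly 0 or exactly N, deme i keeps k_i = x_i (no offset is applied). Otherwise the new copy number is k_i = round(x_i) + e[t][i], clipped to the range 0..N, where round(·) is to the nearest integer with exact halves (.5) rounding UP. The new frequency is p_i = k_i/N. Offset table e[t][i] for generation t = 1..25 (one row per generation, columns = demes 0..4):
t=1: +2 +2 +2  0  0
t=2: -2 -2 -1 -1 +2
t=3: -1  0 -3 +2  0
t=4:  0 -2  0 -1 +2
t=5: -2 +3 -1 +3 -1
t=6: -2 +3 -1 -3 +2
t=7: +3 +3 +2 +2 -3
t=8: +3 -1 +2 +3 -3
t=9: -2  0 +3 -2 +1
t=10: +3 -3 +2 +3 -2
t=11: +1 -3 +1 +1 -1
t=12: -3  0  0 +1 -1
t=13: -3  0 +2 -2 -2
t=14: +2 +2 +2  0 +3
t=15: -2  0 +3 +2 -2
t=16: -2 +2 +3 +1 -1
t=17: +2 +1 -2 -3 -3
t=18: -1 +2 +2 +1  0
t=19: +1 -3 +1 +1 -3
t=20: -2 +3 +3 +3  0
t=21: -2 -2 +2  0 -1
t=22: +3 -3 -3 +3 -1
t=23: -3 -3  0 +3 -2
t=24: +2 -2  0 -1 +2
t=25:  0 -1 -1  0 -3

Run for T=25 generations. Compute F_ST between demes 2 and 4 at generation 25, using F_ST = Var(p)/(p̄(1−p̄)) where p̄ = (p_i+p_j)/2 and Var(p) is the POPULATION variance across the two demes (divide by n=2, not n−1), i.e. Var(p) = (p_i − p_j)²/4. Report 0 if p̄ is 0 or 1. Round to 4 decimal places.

t=0: k=[14 0 0 0 0]
t=1: x=[11.7826 1.9320 0.0000 0.0000 0.0000] k=[14 4 0 0 0]
t=2: x=[12.3357 4.7759 0.5600 0.0000 0.0000] k=[10 3 0 0 0]
t=3: x=[8.8075 3.5112 0.4200 0.0000 0.0000] k=[8 4 0 0 0]
t=4: x=[7.2563 3.9458 0.5600 0.0000 0.0000] k=[7 2 1 0 0]
t=5: x=[6.1393 2.5240 1.0000 0.1421 0.0000] k=[4 6 0 3 0]
t=6: x=[4.1646 4.8154 1.2600 2.1907 0.4325] k=[2 8 0 0 2]
t=7: x=[2.7605 5.9626 1.1200 0.2842 1.7694] k=[6 9 3 2 0]
t=8: x=[6.2568 7.6455 3.7000 1.8866 0.2883] k=[9 7 6 5 0]
t=9: x=[8.5127 7.0513 6.0000 4.4993 0.7206] k=[7 7 9 2 2]
t=10: x=[6.8250 7.1899 7.7400 3.0214 2.0570] k=[10 4 10 6 0]
t=11: x=[8.9452 5.6065 8.6000 5.7937 0.8647] k=[10 3 10 7 0]
t=12: x=[8.8075 4.8945 8.6000 6.5212 1.0087] k=[6 5 9 8 0]
t=13: x=[5.7087 5.6262 8.3000 7.1070 1.1527] k=[3 6 10 5 0]
t=14: x=[3.3257 6.0615 8.7400 5.0657 0.7206] k=[5 8 11 5 4]
t=15: x=[5.2783 7.9031 9.7400 5.7735 4.2513] k=[3 8 13 8 2]
t=16: x=[3.5987 7.9031 11.6000 7.9550 2.9191] k=[2 10 15 9 2]
t=17: x=[3.0333 9.4695 13.4600 8.9638 3.0627] k=[5 10 11 6 0]
t=18: x=[5.5522 9.3306 10.1600 5.9352 0.8647] k=[5 11 12 7 1]
t=19: x=[5.6891 10.1839 11.1600 6.9455 1.8927] k=[7 7 12 8 0]
t=20: x=[6.8250 7.6059 10.7400 7.5311 1.1527] k=[5 11 14 11 1]
t=21: x=[5.6891 10.4618 13.1600 10.1332 2.4677] k=[4 8 15 10 1]
t=22: x=[4.4380 8.3193 13.3200 9.5486 2.3240] k=[7 5 10 13 1]
t=23: x=[6.5506 5.9032 9.7200 11.0196 2.7550] k=[4 3 10 14 1]
t=24: x=[3.7548 4.0643 9.5800 11.7444 2.8986] k=[6 2 10 11 5]
t=25: x=[5.2979 3.6297 9.0200 10.1332 5.9896] k=[5 3 8 10 3]

0.0320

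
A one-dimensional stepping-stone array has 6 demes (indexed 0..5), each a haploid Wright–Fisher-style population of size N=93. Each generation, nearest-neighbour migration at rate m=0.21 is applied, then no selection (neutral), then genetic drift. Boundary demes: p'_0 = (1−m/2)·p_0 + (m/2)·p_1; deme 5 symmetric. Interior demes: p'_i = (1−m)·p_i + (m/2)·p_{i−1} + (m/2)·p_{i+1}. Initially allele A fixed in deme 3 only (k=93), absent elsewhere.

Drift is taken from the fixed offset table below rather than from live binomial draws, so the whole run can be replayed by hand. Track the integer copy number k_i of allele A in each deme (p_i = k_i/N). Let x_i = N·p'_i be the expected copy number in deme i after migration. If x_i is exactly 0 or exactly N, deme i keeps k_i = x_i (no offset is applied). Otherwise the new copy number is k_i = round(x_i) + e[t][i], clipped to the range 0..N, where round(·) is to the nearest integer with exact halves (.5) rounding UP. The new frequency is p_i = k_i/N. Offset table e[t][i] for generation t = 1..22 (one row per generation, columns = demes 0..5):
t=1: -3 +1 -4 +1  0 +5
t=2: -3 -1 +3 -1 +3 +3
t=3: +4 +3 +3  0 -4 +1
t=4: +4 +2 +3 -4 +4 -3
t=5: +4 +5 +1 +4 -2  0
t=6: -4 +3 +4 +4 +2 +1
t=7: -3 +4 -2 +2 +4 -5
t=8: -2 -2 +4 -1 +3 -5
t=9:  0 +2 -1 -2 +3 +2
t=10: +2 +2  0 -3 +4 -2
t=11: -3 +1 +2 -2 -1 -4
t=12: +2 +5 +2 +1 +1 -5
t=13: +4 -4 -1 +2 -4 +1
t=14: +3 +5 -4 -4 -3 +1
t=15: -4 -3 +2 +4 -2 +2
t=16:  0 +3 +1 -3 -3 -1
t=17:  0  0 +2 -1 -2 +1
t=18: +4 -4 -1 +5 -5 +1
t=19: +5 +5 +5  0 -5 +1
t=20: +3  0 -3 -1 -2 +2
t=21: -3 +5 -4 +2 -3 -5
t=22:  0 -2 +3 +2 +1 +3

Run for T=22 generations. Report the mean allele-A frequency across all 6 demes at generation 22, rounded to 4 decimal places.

0.2473

t=0: k=[0 0 0 93 0 0]
t=1: x=[0.0000 0.0000 9.7650 73.4700 9.7650 0.0000] k=[0 0 6 74 10 0]
t=2: x=[0.0000 0.6300 12.5100 60.1400 15.6700 1.0500] k=[0 0 16 59 19 4]
t=3: x=[0.0000 1.6800 18.8350 50.2850 21.6250 5.5750] k=[0 5 22 50 18 7]
t=4: x=[0.5250 6.2600 23.1550 43.7000 20.2050 8.1550] k=[5 8 26 40 24 5]
t=5: x=[5.3150 9.5750 25.5800 36.8500 23.6850 6.9950] k=[9 15 27 41 22 7]
t=6: x=[9.6300 15.6300 27.2100 37.5350 22.4200 8.5750] k=[6 19 31 42 24 10]
t=7: x=[7.3650 18.8950 30.8950 38.9550 24.4200 11.4700] k=[4 23 29 41 28 6]
t=8: x=[5.9950 21.6350 29.6300 38.3750 27.0550 8.3100] k=[4 20 34 37 30 3]
t=9: x=[5.6800 19.7900 32.8450 35.9500 27.9000 5.8350] k=[6 22 32 34 31 8]
t=10: x=[7.6800 21.3700 31.1600 33.4750 28.9000 10.4150] k=[10 23 31 30 33 8]
t=11: x=[11.3650 22.4750 30.0550 30.4200 30.0600 10.6250] k=[8 23 32 28 29 7]
t=12: x=[9.5750 22.3700 30.6350 28.5250 26.5850 9.3100] k=[12 27 33 30 28 4]
t=13: x=[13.5750 26.0550 32.0550 30.1050 25.6900 6.5200] k=[18 22 31 32 22 8]
t=14: x=[18.4200 22.5250 30.1600 30.8450 21.5800 9.4700] k=[21 28 26 27 19 10]
t=15: x=[21.7350 27.0550 26.3150 26.0550 18.8950 10.9450] k=[18 24 28 30 17 13]
t=16: x=[18.6300 23.7900 27.7900 28.4250 17.9450 13.4200] k=[19 27 29 25 15 12]
t=17: x=[19.8400 26.3700 28.3700 24.3700 15.7350 12.3150] k=[20 26 30 23 14 13]
t=18: x=[20.6300 25.7900 28.8450 22.7900 14.8400 13.1050] k=[25 22 28 28 10 14]
t=19: x=[24.6850 22.9450 27.3700 26.1100 12.3100 13.5800] k=[30 28 32 26 7 15]
t=20: x=[29.7900 28.6300 30.9500 24.6350 9.8350 14.1600] k=[33 29 28 24 8 16]
t=21: x=[32.5800 29.3150 27.6850 22.7400 10.5200 15.1600] k=[30 34 24 25 8 10]
t=22: x=[30.4200 32.5300 25.1550 23.1100 9.9950 9.7900] k=[30 31 28 25 11 13]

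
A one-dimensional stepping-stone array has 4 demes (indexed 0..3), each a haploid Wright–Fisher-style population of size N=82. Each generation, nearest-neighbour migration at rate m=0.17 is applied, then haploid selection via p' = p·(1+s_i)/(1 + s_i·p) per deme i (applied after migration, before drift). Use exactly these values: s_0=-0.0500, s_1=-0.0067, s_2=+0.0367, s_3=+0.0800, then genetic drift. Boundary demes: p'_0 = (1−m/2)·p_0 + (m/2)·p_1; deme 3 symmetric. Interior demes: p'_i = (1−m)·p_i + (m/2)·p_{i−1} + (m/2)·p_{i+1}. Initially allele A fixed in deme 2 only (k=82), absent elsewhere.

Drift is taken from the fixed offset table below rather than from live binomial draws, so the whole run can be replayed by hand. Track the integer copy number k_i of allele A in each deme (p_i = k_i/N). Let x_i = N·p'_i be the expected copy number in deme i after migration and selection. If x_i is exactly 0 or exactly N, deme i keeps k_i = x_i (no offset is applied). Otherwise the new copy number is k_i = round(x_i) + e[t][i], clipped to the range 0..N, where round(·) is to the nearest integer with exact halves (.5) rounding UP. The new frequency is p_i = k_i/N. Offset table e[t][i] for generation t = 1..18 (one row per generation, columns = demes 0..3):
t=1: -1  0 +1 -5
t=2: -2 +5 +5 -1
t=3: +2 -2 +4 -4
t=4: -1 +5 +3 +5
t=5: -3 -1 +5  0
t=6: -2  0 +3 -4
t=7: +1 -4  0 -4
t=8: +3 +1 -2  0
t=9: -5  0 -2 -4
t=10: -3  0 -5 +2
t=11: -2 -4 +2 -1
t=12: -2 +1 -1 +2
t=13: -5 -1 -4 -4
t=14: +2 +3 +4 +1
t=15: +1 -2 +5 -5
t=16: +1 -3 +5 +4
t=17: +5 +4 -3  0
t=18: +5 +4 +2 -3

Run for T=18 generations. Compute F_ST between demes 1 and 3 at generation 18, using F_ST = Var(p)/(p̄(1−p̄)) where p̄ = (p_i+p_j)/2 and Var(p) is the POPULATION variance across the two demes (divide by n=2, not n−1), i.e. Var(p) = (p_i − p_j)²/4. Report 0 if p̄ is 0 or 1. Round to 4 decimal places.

0.0228

t=0: k=[0 0 82 0]
t=1: x=[0.0000 6.9272 68.4721 7.4768] k=[0 7 69 2]
t=2: x=[0.5655 11.6079 58.6417 8.2487] k=[0 17 64 7]
t=3: x=[1.3740 19.4501 55.8066 12.6465] k=[3 17 60 9]
t=4: x=[3.9907 19.3654 52.6922 14.2168] k=[3 24 56 19]
t=5: x=[4.5591 24.8185 50.8343 23.4108] k=[2 24 56 23]
t=6: x=[3.6852 24.7337 51.1714 27.1850] k=[2 25 54 23]
t=7: x=[3.7663 25.3920 49.6089 27.0103] k=[5 21 50 23]
t=8: x=[6.0655 21.9966 45.9695 26.6607] k=[9 23 44 27]
t=9: x=[9.7410 23.4822 41.5088 29.8911] k=[5 23 40 26]
t=10: x=[6.2283 22.8042 38.0992 28.6064] k=[3 23 33 31]
t=11: x=[4.4778 22.0415 32.6858 32.6701] k=[2 18 35 32]
t=12: x=[3.1986 17.9904 34.0152 33.7726] k=[1 19 33 36]
t=13: x=[2.4072 18.5633 32.7715 37.3037] k=[0 18 29 33]
t=14: x=[1.4549 17.3130 29.0778 34.1836] k=[3 20 33 35]
t=15: x=[4.2342 19.5597 32.7715 36.3802] k=[5 18 38 31]
t=16: x=[5.8214 18.4985 36.4332 33.1022] k=[7 15 41 37]
t=17: x=[7.3303 16.4415 39.1868 38.9097] k=[12 20 36 39]
t=18: x=[12.1399 20.5762 35.6194 40.3205] k=[17 25 38 37]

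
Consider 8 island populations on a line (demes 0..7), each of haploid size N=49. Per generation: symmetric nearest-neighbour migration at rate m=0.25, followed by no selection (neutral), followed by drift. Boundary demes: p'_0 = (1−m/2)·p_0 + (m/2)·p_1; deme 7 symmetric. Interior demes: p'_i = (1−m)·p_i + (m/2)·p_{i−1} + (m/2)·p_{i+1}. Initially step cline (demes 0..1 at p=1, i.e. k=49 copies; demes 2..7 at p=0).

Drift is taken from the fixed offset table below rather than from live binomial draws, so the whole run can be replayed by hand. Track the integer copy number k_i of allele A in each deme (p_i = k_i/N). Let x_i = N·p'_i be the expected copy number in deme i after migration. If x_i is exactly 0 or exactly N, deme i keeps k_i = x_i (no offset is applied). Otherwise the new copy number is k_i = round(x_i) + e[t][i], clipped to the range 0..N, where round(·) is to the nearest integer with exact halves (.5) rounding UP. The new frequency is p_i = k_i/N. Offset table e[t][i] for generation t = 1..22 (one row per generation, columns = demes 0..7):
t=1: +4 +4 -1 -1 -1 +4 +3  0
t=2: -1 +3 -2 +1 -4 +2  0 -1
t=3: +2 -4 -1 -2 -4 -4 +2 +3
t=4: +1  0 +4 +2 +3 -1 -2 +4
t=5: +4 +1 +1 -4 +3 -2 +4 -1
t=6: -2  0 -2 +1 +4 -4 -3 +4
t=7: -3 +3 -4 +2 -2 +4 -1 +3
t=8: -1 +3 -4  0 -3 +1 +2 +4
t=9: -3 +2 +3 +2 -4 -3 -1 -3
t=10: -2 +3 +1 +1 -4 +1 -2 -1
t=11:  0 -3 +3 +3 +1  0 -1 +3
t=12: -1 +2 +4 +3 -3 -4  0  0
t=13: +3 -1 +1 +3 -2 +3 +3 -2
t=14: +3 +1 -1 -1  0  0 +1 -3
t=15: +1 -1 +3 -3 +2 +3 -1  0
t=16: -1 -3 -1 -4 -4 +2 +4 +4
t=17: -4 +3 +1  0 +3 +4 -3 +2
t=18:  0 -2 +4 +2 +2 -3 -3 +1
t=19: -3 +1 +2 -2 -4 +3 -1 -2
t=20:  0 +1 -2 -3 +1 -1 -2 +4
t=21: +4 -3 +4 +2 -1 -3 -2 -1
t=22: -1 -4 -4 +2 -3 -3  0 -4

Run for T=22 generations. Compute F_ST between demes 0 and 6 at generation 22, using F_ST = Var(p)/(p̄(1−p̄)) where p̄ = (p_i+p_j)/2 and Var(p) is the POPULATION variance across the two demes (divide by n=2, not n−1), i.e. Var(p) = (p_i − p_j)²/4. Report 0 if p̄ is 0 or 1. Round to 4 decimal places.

t=0: k=[49 49 0 0 0 0 0 0]
t=1: x=[49.0000 42.8750 6.1250 0.0000 0.0000 0.0000 0.0000 0.0000] k=[49 47 5 0 0 0 0 0]
t=2: x=[48.7500 42.0000 9.6250 0.6250 0.0000 0.0000 0.0000 0.0000] k=[48 45 8 2 0 0 0 0]
t=3: x=[47.6250 40.7500 11.8750 2.5000 0.2500 0.0000 0.0000 0.0000] k=[49 37 11 1 0 0 0 0]
t=4: x=[47.5000 35.2500 13.0000 2.1250 0.1250 0.0000 0.0000 0.0000] k=[49 35 17 4 3 0 0 0]
t=5: x=[47.2500 34.5000 17.6250 5.5000 2.7500 0.3750 0.0000 0.0000] k=[49 36 19 2 6 0 0 0]
t=6: x=[47.3750 35.5000 19.0000 4.6250 4.7500 0.7500 0.0000 0.0000] k=[45 36 17 6 9 0 0 0]
t=7: x=[43.8750 34.7500 18.0000 7.7500 7.5000 1.1250 0.0000 0.0000] k=[41 38 14 10 6 5 0 0]
t=8: x=[40.6250 35.3750 16.5000 10.0000 6.3750 4.5000 0.6250 0.0000] k=[40 38 13 10 3 6 3 0]
t=9: x=[39.7500 35.1250 15.7500 9.5000 4.2500 5.2500 3.0000 0.3750] k=[37 37 19 12 0 2 2 0]
t=10: x=[37.0000 34.7500 20.3750 11.3750 1.7500 1.7500 1.7500 0.2500] k=[35 38 21 12 0 3 0 0]
t=11: x=[35.3750 35.5000 22.0000 11.6250 1.8750 2.2500 0.3750 0.0000] k=[35 33 25 15 3 2 0 0]
t=12: x=[34.7500 32.2500 24.7500 14.7500 4.3750 1.8750 0.2500 0.0000] k=[34 34 29 18 1 0 0 0]
t=13: x=[34.0000 33.3750 28.2500 17.2500 3.0000 0.1250 0.0000 0.0000] k=[37 32 29 20 1 3 0 0]
t=14: x=[36.3750 32.2500 28.2500 18.7500 3.6250 2.3750 0.3750 0.0000] k=[39 33 27 18 4 2 1 0]
t=15: x=[38.2500 33.0000 26.6250 17.3750 5.5000 2.1250 1.0000 0.1250] k=[39 32 30 14 8 5 0 0]
t=16: x=[38.1250 32.6250 28.2500 15.2500 8.3750 4.7500 0.6250 0.0000] k=[37 30 27 11 4 7 5 0]
t=17: x=[36.1250 30.5000 25.3750 12.1250 5.2500 6.3750 4.6250 0.6250] k=[32 34 26 12 8 10 2 3]
t=18: x=[32.2500 32.7500 25.2500 13.2500 8.7500 8.7500 3.1250 2.8750] k=[32 31 29 15 11 6 0 4]
t=19: x=[31.8750 30.8750 27.5000 16.2500 10.8750 5.8750 1.2500 3.5000] k=[29 32 30 14 7 9 0 2]
t=20: x=[29.3750 31.3750 28.2500 15.1250 8.1250 7.6250 1.3750 1.7500] k=[29 32 26 12 9 7 0 6]
t=21: x=[29.3750 30.8750 25.0000 13.3750 9.1250 6.3750 1.6250 5.2500] k=[33 28 29 15 8 3 0 4]
t=22: x=[32.3750 28.7500 27.1250 15.8750 8.2500 3.2500 0.8750 3.5000] k=[31 25 23 18 5 0 1 0]

0.4261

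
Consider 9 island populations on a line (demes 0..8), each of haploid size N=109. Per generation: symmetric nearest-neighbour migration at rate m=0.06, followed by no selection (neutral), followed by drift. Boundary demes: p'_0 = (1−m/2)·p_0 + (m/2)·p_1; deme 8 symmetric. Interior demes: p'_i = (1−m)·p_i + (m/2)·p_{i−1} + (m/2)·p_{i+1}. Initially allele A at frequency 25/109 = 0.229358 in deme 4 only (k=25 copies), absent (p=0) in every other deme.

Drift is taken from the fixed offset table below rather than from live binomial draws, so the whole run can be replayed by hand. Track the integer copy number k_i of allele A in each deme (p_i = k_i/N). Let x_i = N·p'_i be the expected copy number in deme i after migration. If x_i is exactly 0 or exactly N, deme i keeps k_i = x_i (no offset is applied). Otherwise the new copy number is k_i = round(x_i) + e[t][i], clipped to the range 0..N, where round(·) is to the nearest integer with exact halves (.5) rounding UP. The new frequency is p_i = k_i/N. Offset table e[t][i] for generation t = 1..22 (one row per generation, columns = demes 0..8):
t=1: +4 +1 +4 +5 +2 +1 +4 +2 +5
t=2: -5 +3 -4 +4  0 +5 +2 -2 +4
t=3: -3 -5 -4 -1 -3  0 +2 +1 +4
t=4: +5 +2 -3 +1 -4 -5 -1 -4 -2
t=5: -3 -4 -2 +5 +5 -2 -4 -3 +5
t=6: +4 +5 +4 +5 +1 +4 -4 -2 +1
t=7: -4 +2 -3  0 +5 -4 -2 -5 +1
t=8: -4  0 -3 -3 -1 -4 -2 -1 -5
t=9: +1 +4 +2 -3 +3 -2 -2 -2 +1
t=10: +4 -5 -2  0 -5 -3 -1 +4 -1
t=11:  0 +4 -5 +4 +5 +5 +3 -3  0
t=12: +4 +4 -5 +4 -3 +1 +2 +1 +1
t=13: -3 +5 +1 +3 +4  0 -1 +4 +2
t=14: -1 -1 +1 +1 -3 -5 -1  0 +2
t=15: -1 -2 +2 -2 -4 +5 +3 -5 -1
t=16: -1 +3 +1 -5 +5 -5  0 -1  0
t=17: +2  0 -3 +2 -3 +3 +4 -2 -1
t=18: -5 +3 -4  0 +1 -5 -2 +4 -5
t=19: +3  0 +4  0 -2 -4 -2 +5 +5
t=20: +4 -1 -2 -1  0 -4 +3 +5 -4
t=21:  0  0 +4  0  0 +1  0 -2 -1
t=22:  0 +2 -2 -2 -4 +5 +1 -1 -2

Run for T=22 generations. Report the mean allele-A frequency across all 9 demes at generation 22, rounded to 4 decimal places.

t=0: k=[0 0 0 0 25 0 0 0 0]
t=1: x=[0.0000 0.0000 0.0000 0.7500 23.5000 0.7500 0.0000 0.0000 0.0000] k=[0 0 0 6 26 2 0 0 0]
t=2: x=[0.0000 0.0000 0.1800 6.4200 24.6800 2.6600 0.0600 0.0000 0.0000] k=[0 0 0 10 25 8 2 0 0]
t=3: x=[0.0000 0.0000 0.3000 10.1500 24.0400 8.3300 2.1200 0.0600 0.0000] k=[0 0 0 9 21 8 4 1 0]
t=4: x=[0.0000 0.0000 0.2700 9.0900 20.2500 8.2700 4.0300 1.0600 0.0300] k=[0 0 0 10 16 3 3 0 0]
t=5: x=[0.0000 0.0000 0.3000 9.8800 15.4300 3.3900 2.9100 0.0900 0.0000] k=[0 0 0 15 20 1 0 0 0]
t=6: x=[0.0000 0.0000 0.4500 14.7000 19.2800 1.5400 0.0300 0.0000 0.0000] k=[0 0 4 20 20 6 0 0 0]
t=7: x=[0.0000 0.1200 4.3600 19.5200 19.5800 6.2400 0.1800 0.0000 0.0000] k=[0 2 1 20 25 2 0 0 0]
t=8: x=[0.0600 1.9100 1.6000 19.5800 24.1600 2.6300 0.0600 0.0000 0.0000] k=[0 2 0 17 23 0 0 0 0]
t=9: x=[0.0600 1.8800 0.5700 16.6700 22.1300 0.6900 0.0000 0.0000 0.0000] k=[1 6 3 14 25 0 0 0 0]
t=10: x=[1.1500 5.7600 3.4200 14.0000 23.9200 0.7500 0.0000 0.0000 0.0000] k=[5 1 1 14 19 0 0 0 0]
t=11: x=[4.8800 1.1200 1.3900 13.7600 18.2800 0.5700 0.0000 0.0000 0.0000] k=[5 5 0 18 23 6 0 0 0]
t=12: x=[5.0000 4.8500 0.6900 17.6100 22.3400 6.3300 0.1800 0.0000 0.0000] k=[9 9 0 22 19 7 2 0 0]
t=13: x=[9.0000 8.7300 0.9300 21.2500 18.7300 7.2100 2.0900 0.0600 0.0000] k=[6 14 2 24 23 7 1 4 0]
t=14: x=[6.2400 13.4000 3.0200 23.3100 22.5500 7.3000 1.2700 3.7900 0.1200] k=[5 12 4 24 20 2 0 4 2]
t=15: x=[5.2100 11.5500 4.8400 23.2800 19.5800 2.4800 0.1800 3.8200 2.0600] k=[4 10 7 21 16 7 3 0 1]
t=16: x=[4.1800 9.7300 7.5100 20.4300 15.8800 7.1500 3.0300 0.1200 0.9700] k=[3 13 9 15 21 2 3 0 1]
t=17: x=[3.3000 12.5800 9.3000 15.0000 20.2500 2.6000 2.8800 0.1200 0.9700] k=[5 13 6 17 17 6 7 0 0]
t=18: x=[5.2400 12.5500 6.5400 16.6700 16.6700 6.3600 6.7600 0.2100 0.0000] k=[0 16 3 17 18 1 5 4 0]
t=19: x=[0.4800 15.1300 3.8100 16.6100 17.4600 1.6300 4.8500 3.9100 0.1200] k=[3 15 8 17 15 0 3 9 5]
t=20: x=[3.3600 14.4300 8.4800 16.6700 14.6100 0.5400 3.0900 8.7000 5.1200] k=[7 13 6 16 15 0 6 14 1]
t=21: x=[7.1800 12.6100 6.5100 15.6700 14.5800 0.6300 6.0600 13.3700 1.3900] k=[7 13 11 16 15 2 6 11 0]
t=22: x=[7.1800 12.7600 11.2100 15.8200 14.6400 2.5100 6.0300 10.5200 0.3300] k=[7 15 9 14 11 8 7 10 0]

0.0826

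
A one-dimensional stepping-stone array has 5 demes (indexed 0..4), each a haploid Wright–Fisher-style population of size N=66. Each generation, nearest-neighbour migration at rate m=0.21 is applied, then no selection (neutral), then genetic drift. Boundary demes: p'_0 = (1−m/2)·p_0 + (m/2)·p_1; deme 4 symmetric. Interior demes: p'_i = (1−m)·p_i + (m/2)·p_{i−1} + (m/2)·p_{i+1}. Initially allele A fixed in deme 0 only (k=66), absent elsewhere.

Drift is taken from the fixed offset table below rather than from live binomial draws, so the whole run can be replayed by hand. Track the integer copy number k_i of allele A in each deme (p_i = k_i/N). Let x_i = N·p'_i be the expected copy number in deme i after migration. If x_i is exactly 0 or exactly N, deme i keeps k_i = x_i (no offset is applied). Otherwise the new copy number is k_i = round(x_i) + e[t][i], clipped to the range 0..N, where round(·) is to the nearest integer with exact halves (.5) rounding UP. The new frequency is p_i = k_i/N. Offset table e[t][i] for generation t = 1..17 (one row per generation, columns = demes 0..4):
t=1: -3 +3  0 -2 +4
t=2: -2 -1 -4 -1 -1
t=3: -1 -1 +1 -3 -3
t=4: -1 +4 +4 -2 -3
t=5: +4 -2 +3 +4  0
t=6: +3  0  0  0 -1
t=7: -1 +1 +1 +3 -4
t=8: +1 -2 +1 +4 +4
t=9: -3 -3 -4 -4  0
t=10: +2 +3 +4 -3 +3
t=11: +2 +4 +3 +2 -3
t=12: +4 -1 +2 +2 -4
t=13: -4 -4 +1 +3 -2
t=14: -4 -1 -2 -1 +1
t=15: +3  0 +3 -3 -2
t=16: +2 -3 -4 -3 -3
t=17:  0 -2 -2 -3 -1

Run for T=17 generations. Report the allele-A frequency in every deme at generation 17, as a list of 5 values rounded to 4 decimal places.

t=0: k=[66 0 0 0 0]
t=1: x=[59.0700 6.9300 0.0000 0.0000 0.0000] k=[56 10 0 0 0]
t=2: x=[51.1700 13.7800 1.0500 0.0000 0.0000] k=[49 13 0 0 0]
t=3: x=[45.2200 15.4150 1.3650 0.0000 0.0000] k=[44 14 2 0 0]
t=4: x=[40.8500 15.8900 3.0500 0.2100 0.0000] k=[40 20 7 0 0]
t=5: x=[37.9000 20.7350 7.6300 0.7350 0.0000] k=[42 19 11 5 0]
t=6: x=[39.5850 20.5750 11.2100 5.1050 0.5250] k=[43 21 11 5 0]
t=7: x=[40.6900 22.2600 11.4200 5.1050 0.5250] k=[40 23 12 8 0]
t=8: x=[38.2150 23.6300 12.7350 7.5800 0.8400] k=[39 22 14 12 5]
t=9: x=[37.2150 22.9450 14.6300 11.4750 5.7350] k=[34 20 11 7 6]
t=10: x=[32.5300 20.5250 11.5250 7.3150 6.1050] k=[35 24 16 4 9]
t=11: x=[33.8450 24.3150 15.5800 5.7850 8.4750] k=[36 28 19 8 5]
t=12: x=[35.1600 27.8950 18.7900 8.8400 5.3150] k=[39 27 21 11 1]
t=13: x=[37.7400 27.6300 20.5800 11.0000 2.0500] k=[34 24 22 14 0]
t=14: x=[32.9500 24.8400 21.3700 13.3700 1.4700] k=[29 24 19 12 2]
t=15: x=[28.4750 24.0000 18.7900 11.6850 3.0500] k=[31 24 22 9 1]
t=16: x=[30.2650 24.5250 20.8450 9.5250 1.8400] k=[32 22 17 7 0]
t=17: x=[30.9500 22.5250 16.4750 7.3150 0.7350] k=[31 21 14 4 0]

[0.4697, 0.3182, 0.2121, 0.0606, 0.0000]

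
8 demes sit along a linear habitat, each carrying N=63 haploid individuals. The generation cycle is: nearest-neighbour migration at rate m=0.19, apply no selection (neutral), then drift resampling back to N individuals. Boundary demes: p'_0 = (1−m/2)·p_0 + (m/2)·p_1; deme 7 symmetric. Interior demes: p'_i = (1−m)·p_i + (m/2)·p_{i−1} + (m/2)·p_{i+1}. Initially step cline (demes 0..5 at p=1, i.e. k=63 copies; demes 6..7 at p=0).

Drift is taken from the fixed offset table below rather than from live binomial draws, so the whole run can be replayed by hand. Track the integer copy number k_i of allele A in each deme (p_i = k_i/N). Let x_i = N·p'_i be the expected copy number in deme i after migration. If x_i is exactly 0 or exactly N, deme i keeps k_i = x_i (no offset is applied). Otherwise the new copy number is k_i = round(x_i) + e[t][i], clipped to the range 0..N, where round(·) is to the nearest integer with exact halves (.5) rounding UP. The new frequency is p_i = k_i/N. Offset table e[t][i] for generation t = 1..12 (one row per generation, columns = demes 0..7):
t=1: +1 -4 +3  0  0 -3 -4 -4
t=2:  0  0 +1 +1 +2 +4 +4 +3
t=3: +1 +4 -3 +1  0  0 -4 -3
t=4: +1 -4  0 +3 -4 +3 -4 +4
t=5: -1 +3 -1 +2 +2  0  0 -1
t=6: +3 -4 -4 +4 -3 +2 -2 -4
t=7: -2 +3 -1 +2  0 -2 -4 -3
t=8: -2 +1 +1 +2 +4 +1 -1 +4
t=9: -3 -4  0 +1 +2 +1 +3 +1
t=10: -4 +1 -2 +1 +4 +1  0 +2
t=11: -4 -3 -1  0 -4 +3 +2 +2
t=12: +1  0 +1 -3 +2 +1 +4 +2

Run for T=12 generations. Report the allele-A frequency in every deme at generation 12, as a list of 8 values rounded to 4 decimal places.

[1.0000, 1.0000, 1.0000, 0.9365, 0.9206, 0.7143, 0.4286, 0.2540]

t=0: k=[63 63 63 63 63 63 0 0]
t=1: x=[63.0000 63.0000 63.0000 63.0000 63.0000 57.0150 5.9850 0.0000] k=[63 63 63 63 63 54 2 0]
t=2: x=[63.0000 63.0000 63.0000 63.0000 62.1450 49.9150 6.7500 0.1900] k=[63 63 63 63 63 54 11 3]
t=3: x=[63.0000 63.0000 63.0000 63.0000 62.1450 50.7700 14.3250 3.7600] k=[63 63 63 63 62 51 10 1]
t=4: x=[63.0000 63.0000 63.0000 62.9050 61.0500 48.1500 13.0400 1.8550] k=[63 63 63 63 57 51 9 6]
t=5: x=[63.0000 63.0000 63.0000 62.4300 57.0000 47.5800 12.7050 6.2850] k=[63 63 63 63 59 48 13 5]
t=6: x=[63.0000 63.0000 63.0000 62.6200 58.3350 45.7200 15.5650 5.7600] k=[63 63 63 63 55 48 14 2]
t=7: x=[63.0000 63.0000 63.0000 62.2400 55.0950 45.4350 16.0900 3.1400] k=[63 63 63 63 55 43 12 0]
t=8: x=[63.0000 63.0000 63.0000 62.2400 54.6200 41.1950 13.8050 1.1400] k=[63 63 63 63 59 42 13 5]
t=9: x=[63.0000 63.0000 63.0000 62.6200 57.7650 40.8600 14.9950 5.7600] k=[63 63 63 63 60 42 18 7]
t=10: x=[63.0000 63.0000 63.0000 62.7150 58.5750 41.4300 19.2350 8.0450] k=[63 63 63 63 63 42 19 10]
t=11: x=[63.0000 63.0000 63.0000 63.0000 61.0050 41.8100 20.3300 10.8550] k=[63 63 63 63 57 45 22 13]
t=12: x=[63.0000 63.0000 63.0000 62.4300 56.4300 43.9550 23.3300 13.8550] k=[63 63 63 59 58 45 27 16]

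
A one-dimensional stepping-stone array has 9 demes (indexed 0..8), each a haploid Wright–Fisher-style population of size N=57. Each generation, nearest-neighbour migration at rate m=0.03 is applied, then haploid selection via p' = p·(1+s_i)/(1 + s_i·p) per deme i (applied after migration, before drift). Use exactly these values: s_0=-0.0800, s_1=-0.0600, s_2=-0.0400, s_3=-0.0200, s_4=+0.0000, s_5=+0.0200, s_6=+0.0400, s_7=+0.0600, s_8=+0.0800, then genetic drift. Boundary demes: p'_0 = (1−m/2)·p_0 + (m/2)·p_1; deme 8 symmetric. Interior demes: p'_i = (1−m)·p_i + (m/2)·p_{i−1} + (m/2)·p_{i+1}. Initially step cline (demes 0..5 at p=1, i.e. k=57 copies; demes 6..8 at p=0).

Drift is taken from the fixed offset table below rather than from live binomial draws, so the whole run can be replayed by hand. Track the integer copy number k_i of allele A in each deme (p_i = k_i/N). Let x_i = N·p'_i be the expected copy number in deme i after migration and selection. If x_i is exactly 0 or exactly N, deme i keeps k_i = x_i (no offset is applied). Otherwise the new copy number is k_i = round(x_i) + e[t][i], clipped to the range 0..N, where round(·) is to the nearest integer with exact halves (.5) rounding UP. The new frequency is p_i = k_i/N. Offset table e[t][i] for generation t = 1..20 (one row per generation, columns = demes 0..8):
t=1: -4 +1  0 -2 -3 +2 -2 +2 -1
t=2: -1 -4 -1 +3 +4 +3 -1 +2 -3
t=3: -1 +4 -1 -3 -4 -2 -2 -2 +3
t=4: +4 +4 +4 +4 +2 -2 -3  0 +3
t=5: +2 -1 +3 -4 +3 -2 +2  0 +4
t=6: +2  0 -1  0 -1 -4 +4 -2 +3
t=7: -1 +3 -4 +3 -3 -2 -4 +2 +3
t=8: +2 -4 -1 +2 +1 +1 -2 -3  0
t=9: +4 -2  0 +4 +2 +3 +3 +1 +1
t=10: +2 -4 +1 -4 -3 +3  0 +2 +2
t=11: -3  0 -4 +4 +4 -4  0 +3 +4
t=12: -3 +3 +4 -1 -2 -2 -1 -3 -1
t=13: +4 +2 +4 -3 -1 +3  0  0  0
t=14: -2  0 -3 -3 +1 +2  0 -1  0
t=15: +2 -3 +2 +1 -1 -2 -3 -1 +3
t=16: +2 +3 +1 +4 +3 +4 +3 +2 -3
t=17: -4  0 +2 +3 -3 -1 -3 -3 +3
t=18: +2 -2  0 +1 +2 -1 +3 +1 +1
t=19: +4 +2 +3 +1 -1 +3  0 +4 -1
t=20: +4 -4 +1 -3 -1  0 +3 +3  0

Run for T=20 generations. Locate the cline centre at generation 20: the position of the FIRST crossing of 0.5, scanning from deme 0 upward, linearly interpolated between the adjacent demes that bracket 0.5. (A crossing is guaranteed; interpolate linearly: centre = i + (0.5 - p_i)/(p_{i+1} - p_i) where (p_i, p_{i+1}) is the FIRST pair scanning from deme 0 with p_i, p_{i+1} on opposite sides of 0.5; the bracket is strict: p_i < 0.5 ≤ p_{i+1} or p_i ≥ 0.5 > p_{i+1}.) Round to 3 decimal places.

5.750

t=0: k=[57 57 57 57 57 57 0 0 0]
t=1: x=[57.0000 57.0000 57.0000 57.0000 57.0000 56.1615 0.8887 0.0000 0.0000] k=[57 57 57 57 57 57 0 0 0]
t=2: x=[57.0000 57.0000 57.0000 57.0000 57.0000 56.1615 0.8887 0.0000 0.0000] k=[57 57 57 57 57 57 0 0 0]
t=3: x=[57.0000 57.0000 57.0000 57.0000 57.0000 56.1615 0.8887 0.0000 0.0000] k=[57 57 57 57 57 54 0 0 0]
t=4: x=[57.0000 57.0000 57.0000 57.0000 56.9550 53.3040 0.8419 0.0000 0.0000] k=[57 57 57 57 57 51 0 0 0]
t=5: x=[57.0000 57.0000 57.0000 57.0000 56.9100 50.4408 0.7952 0.0000 0.0000] k=[57 57 57 57 57 48 3 0 0]
t=6: x=[57.0000 57.0000 57.0000 57.0000 56.8650 47.6163 3.7656 0.0477 0.0000] k=[57 57 57 57 56 44 8 0 0]
t=7: x=[57.0000 57.0000 57.0000 56.9847 55.8350 43.8415 8.7054 0.1272 0.0000] k=[57 57 57 57 53 42 5 2 0]
t=8: x=[57.0000 57.0000 57.0000 56.9388 52.8950 41.8315 5.7083 2.1314 0.0324] k=[57 57 57 57 54 43 4 0 0]
t=9: x=[57.0000 57.0000 57.0000 56.9541 53.8800 42.7923 4.6911 0.0636 0.0000] k=[57 57 57 57 56 46 8 1 0]
t=10: x=[57.0000 57.0000 57.0000 56.9847 55.8650 45.7598 8.7516 1.1541 0.0162] k=[57 57 57 53 53 49 9 3 2]
t=11: x=[57.0000 57.0000 56.9375 52.9853 52.9400 48.6028 9.8248 3.2490 2.1701] k=[57 57 53 57 57 45 10 6 6]
t=12: x=[57.0000 56.9362 52.9698 56.9388 56.8200 44.8454 10.8043 6.3829 6.4259] k=[57 57 57 56 55 43 10 3 5]
t=13: x=[57.0000 57.0000 56.9844 55.9800 54.8350 42.8962 10.7274 3.3122 5.3304] k=[57 57 57 53 54 46 11 3 5]
t=14: x=[57.0000 57.0000 56.9375 53.0005 53.8650 45.7746 11.7670 3.3280 5.3304] k=[57 57 54 50 55 48 12 2 5]
t=15: x=[57.0000 56.9521 53.8663 50.0121 54.8200 47.7199 12.7745 2.3213 5.3144] k=[57 54 56 51 54 46 10 1 8]
t=16: x=[56.9511 53.8985 55.8499 51.0126 53.8350 45.7598 10.7428 1.3127 8.4332] k=[57 57 57 55 57 50 14 3 5]
t=17: x=[57.0000 57.0000 56.9688 55.0218 56.8650 49.6921 14.8007 3.3753 5.3304] k=[57 57 57 57 54 49 12 0 8]
t=18: x=[57.0000 57.0000 57.0000 56.9541 53.9700 48.6620 12.7592 0.3179 8.4173] k=[57 57 57 57 56 48 16 1 9]
t=19: x=[57.0000 57.0000 57.0000 56.9847 55.8950 47.7939 16.7145 1.4237 9.4723] k=[57 57 57 57 55 51 17 5 8]
t=20: x=[57.0000 57.0000 57.0000 56.9694 54.9700 50.6624 17.8066 5.5082 8.4965] k=[57 57 57 54 54 51 21 9 8]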